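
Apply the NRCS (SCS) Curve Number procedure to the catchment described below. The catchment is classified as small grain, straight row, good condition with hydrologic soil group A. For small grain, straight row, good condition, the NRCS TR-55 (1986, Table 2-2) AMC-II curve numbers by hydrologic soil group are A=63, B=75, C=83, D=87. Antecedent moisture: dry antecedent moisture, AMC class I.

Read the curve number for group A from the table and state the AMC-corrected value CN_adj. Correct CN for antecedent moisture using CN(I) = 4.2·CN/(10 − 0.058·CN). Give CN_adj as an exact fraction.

CN_adj = 132300/3173 ≈ 41.696

NRCS table: small grain, straight row, good condition, soil group A → CN(II) = 63
CN(I) from CN(II)=63: (4.2·63)/(10 − 0.058·63) = 132300/3173 ≈ 41.696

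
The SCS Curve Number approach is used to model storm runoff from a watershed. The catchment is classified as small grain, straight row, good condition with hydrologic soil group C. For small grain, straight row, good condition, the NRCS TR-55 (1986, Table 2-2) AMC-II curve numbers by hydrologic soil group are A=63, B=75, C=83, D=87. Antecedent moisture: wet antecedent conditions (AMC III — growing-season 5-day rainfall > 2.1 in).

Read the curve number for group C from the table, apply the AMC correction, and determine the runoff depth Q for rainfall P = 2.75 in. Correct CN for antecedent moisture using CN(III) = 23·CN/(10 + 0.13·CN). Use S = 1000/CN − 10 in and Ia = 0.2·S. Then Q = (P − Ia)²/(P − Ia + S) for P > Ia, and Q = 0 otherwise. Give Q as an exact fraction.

NRCS table: small grain, straight row, good condition, soil group C → CN(II) = 83
CN(III) from CN(II)=83: (23·83)/(10 + 0.13·83) = 190900/2079 ≈ 91.823
S = 1000/(190900/2079) − 10 = 1700/1909 in ≈ 0.891 in
Ia = 0.2·(1700/1909) = 340/1909 in ≈ 0.178 in
P − Ia = 2.750 − 0.178 = 19639/7636 ≈ 2.572 in (> 0, runoff occurs)
Runoff Q = (P−Ia)²/(P−Ia+S) = (2.572)²/(2.572+0.891) = 385690321/201888204 ≈ 1.910 in

Q = 385690321/201888204 in ≈ 1.910 in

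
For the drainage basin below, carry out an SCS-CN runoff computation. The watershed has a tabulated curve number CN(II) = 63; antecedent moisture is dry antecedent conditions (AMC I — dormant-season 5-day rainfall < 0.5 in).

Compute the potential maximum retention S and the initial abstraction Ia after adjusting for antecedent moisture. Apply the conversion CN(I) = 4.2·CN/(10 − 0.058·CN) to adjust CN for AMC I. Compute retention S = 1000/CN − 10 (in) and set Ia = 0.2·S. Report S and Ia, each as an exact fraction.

CN(I) from CN(II)=63: (4.2·63)/(10 − 0.058·63) = 132300/3173 ≈ 41.696
S = 1000/(132300/3173) − 10 = 18500/1323 in ≈ 13.983 in
Ia = 0.2S: 0.2·13.983 = 2.797 in (exactly 3700/1323)

S = 18500/1323 in ≈ 13.983 in; Ia = 3700/1323 in ≈ 2.797 in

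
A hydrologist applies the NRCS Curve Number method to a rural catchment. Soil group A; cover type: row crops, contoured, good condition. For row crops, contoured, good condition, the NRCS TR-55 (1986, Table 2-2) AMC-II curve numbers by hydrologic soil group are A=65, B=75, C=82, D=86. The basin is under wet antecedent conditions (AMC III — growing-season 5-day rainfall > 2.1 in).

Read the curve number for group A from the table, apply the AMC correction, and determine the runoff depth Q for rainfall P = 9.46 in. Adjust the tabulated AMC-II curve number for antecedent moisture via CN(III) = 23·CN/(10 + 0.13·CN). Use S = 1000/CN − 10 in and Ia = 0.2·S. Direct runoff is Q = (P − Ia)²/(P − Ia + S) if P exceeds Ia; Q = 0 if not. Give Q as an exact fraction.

Q = 18070618329/2532933650 in ≈ 7.134 in

NRCS table: row crops, contoured, good condition, soil group A → CN(II) = 65
Adjust CN=65 to AMC III: 23·65/(10 + 0.13·65) → 1495 ÷ (369/20) = 29900/369 ≈ 81.030
Retention S: 1000/CN − 10 with CN=81.030 → S = 700/299 ≈ 2.341 in
Ia = 0.2S: 0.2·2.341 = 0.468 in (exactly 140/299)
P − Ia = 9.460 − 0.468 = 134427/14950 ≈ 8.992 in (> 0, runoff occurs)
Q: (134427/14950)² ÷ (169427/14950) = 18070618329/2532933650 in (≈ 7.134 in)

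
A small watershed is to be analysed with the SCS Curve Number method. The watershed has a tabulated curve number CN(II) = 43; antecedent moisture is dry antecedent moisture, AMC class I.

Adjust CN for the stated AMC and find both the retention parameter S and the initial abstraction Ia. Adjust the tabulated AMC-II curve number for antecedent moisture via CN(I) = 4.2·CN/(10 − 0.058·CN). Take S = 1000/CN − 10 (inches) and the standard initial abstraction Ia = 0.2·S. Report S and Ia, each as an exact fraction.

S = 9500/301 in ≈ 31.561 in; Ia = 1900/301 in ≈ 6.312 in

CN(I) from CN(II)=43: (4.2·43)/(10 − 0.058·43) = 30100/1251 ≈ 24.061
S = 1000/(30100/1251) − 10 = 9500/301 in ≈ 31.561 in
Initial abstraction Ia = S/5 = (9500/301)/5 = 1900/301 ≈ 6.312 in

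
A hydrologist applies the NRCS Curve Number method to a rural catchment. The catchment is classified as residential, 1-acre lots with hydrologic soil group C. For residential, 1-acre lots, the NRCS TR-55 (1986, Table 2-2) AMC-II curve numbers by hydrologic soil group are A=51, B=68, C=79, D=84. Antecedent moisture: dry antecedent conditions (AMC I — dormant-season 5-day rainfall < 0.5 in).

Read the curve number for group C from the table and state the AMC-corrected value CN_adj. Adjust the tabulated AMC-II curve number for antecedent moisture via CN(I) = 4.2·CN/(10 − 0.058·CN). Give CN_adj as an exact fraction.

NRCS table: residential, 1-acre lots, soil group C → CN(II) = 79
Adjust CN=79 to AMC I: 4.2·79/(10 − 0.058·79) → (1659/5) ÷ (2709/500) = 7900/129 ≈ 61.240

CN_adj = 7900/129 ≈ 61.240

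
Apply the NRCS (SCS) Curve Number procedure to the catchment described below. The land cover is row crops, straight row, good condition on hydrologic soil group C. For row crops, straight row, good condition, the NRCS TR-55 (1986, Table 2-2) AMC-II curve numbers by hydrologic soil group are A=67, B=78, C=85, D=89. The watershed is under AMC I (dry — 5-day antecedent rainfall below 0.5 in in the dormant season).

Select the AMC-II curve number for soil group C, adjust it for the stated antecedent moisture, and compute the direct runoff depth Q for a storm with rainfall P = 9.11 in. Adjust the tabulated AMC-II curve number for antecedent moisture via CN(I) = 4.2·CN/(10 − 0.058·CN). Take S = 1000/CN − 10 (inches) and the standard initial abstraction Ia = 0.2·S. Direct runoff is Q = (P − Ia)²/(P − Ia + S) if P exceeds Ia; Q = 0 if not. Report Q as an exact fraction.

Q = 9684331281/1766067100 in ≈ 5.484 in

NRCS table: row crops, straight row, good condition, soil group C → CN(II) = 85
Dry (AMC I): CN(I) = 4.2·85/(10 − 0.058·85) = 357/(507/100) = 11900/169 ≈ 70.414
Max retention: S = 1000/(11900/169) − 10 = 500/119 in (≈ 4.202 in)
Ia = 0.2S: 0.2·4.202 = 0.840 in (exactly 100/119)
P − Ia = 9.110 − 0.840 = 98409/11900 ≈ 8.270 in (> 0, runoff occurs)
Q: (98409/11900)² ÷ (148409/11900) = 9684331281/1766067100 in (≈ 5.484 in)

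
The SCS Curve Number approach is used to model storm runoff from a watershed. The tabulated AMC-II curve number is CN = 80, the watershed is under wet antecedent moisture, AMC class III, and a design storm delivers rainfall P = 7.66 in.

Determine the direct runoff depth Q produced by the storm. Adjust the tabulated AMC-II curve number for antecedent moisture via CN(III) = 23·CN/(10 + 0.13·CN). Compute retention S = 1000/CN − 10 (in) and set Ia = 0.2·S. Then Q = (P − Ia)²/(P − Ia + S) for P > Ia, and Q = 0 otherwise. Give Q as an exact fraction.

Q = 73256481/11280350 in ≈ 6.494 in

Wet (AMC III): CN(III) = 23·80/(10 + 0.13·80) = 1840/(102/5) = 4600/51 ≈ 90.196
Retention S: 1000/CN − 10 with CN=90.196 → S = 25/23 ≈ 1.087 in
Ia = 0.2·(25/23) = 5/23 in ≈ 0.217 in
P − Ia = 7.660 − 0.217 = 8559/1150 ≈ 7.443 in (> 0, runoff occurs)
Q: (8559/1150)² ÷ (9809/1150) = 73256481/11280350 in (≈ 6.494 in)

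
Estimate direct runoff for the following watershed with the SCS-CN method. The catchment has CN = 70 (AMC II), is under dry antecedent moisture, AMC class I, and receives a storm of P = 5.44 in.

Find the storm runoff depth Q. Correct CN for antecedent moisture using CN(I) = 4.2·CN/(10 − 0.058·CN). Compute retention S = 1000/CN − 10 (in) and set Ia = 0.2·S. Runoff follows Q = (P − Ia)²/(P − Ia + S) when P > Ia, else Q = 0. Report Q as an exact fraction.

Q = 2167362/2551675 in ≈ 0.849 in

Adjust CN=70 to AMC I: 4.2·70/(10 − 0.058·70) → 294 ÷ (297/50) = 4900/99 ≈ 49.495
S = 1000/(4900/99) − 10 = 500/49 in ≈ 10.204 in
Ia = 0.2S: 0.2·10.204 = 2.041 in (exactly 100/49)
Excess rainfall: 5.440 − 2.041 = 3.399 in; P > Ia so Q > 0
Q: (4164/1225)² ÷ (16664/1225) = 2167362/2551675 in (≈ 0.849 in)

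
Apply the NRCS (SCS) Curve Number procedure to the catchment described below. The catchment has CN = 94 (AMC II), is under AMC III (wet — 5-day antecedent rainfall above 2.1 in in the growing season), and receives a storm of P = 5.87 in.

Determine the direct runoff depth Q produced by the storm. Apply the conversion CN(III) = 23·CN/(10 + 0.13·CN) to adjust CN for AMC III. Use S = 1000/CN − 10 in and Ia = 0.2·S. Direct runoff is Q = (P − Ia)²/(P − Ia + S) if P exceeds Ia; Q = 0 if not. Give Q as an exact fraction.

Adjust CN=94 to AMC III: 23·94/(10 + 0.13·94) → 2162 ÷ (1111/50) = 108100/1111 ≈ 97.300
Retention S: 1000/CN − 10 with CN=97.300 → S = 300/1081 ≈ 0.278 in
Ia = 0.2·(300/1081) = 60/1081 in ≈ 0.056 in
P − Ia = 5.870 − 0.056 = 628547/108100 ≈ 5.814 in (> 0, runoff occurs)
Runoff Q = (P−Ia)²/(P−Ia+S) = (5.814)²/(5.814+0.278) = 395071331209/71188930700 ≈ 5.550 in

Q = 395071331209/71188930700 in ≈ 5.550 in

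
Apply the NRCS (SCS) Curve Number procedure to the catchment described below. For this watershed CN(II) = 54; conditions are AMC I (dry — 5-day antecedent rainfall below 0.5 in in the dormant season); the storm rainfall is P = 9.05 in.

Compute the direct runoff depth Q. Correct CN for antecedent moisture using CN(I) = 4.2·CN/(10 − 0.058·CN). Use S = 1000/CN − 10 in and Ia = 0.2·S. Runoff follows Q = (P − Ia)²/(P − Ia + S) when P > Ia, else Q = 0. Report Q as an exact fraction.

CN(I) from CN(II)=54: (4.2·54)/(10 − 0.058·54) = 56700/1717 ≈ 33.023
S = 1000/(56700/1717) − 10 = 11500/567 in ≈ 20.282 in
Ia = 0.2S: 0.2·20.282 = 4.056 in (exactly 2300/567)
Excess rainfall: 9.050 − 4.056 = 4.994 in; P > Ia so Q > 0
Runoff Q = (P−Ia)²/(P−Ia+S) = (4.994)²/(4.994+20.282) = 3206617129/3250350180 ≈ 0.987 in

Q = 3206617129/3250350180 in ≈ 0.987 in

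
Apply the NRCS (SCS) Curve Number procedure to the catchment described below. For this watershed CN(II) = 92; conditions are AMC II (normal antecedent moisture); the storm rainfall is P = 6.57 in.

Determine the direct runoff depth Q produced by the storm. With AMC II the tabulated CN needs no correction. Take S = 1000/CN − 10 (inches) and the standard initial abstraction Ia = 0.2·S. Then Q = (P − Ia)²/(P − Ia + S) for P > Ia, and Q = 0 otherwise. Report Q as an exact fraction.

Q = 216413521/38435300 in ≈ 5.631 in

Average conditions: CN = 92 (no AMC adjustment).
Retention S: 1000/CN − 10 with CN=92.000 → S = 20/23 ≈ 0.870 in
Ia = 0.2S: 0.2·0.870 = 0.174 in (exactly 4/23)
P − Ia = 6.570 − 0.174 = 14711/2300 ≈ 6.396 in (> 0, runoff occurs)
Q = (14711/2300)²/((14711/2300) + 20/23) = (216413521/5290000)/(16711/2300) = 216413521/38435300 in ≈ 5.631 in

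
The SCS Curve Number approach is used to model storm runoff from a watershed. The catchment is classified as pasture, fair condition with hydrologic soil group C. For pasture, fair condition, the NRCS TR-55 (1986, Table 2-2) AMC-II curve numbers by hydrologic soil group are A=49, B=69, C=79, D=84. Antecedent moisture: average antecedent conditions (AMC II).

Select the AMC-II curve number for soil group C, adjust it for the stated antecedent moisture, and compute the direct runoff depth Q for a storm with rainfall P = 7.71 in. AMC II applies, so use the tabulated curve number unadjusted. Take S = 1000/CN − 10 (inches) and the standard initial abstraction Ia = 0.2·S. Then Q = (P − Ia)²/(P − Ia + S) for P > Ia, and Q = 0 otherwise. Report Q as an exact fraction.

Q = 1071970227/204633700 in ≈ 5.238 in

NRCS table: pasture, fair condition, soil group C → CN(II) = 79
AMC II — tabulated CN = 79 applies directly.
Retention S: 1000/CN − 10 with CN=79.000 → S = 210/79 ≈ 2.658 in
Initial abstraction Ia = S/5 = (210/79)/5 = 42/79 ≈ 0.532 in
Since P=7.710 > Ia=0.532: effective rainfall P−Ia = 56709/7900 in
Q: (56709/7900)² ÷ (77709/7900) = 1071970227/204633700 in (≈ 5.238 in)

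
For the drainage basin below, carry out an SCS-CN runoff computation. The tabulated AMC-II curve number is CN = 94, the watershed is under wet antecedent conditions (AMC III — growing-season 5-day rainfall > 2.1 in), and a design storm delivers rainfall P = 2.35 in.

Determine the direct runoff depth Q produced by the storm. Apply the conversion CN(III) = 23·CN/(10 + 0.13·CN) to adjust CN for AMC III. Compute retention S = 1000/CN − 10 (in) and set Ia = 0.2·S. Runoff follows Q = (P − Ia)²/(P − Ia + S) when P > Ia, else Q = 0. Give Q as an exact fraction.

Q = 2460854449/1202223340 in ≈ 2.047 in

Wet (AMC III): CN(III) = 23·94/(10 + 0.13·94) = 2162/(1111/50) = 108100/1111 ≈ 97.300
S = 1000/(108100/1111) − 10 = 300/1081 in ≈ 0.278 in
Ia = 0.2·(300/1081) = 60/1081 in ≈ 0.056 in
Since P=2.350 > Ia=0.056: effective rainfall P−Ia = 49607/21620 in
Q = (49607/21620)²/((49607/21620) + 300/1081) = (2460854449/467424400)/(55607/21620) = 2460854449/1202223340 in ≈ 2.047 in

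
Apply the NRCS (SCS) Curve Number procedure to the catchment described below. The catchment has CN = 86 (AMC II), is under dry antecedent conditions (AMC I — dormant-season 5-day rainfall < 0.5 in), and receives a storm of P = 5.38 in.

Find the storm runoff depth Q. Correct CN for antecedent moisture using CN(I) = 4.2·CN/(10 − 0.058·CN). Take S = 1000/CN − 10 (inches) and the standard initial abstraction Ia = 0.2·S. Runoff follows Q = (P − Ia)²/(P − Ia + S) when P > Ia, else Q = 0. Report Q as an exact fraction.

Q = 882149401/352821450 in ≈ 2.500 in

CN(I) from CN(II)=86: (4.2·86)/(10 − 0.058·86) = 12900/179 ≈ 72.067
Max retention: S = 1000/(12900/179) − 10 = 500/129 in (≈ 3.876 in)
Ia = 0.2·(500/129) = 100/129 in ≈ 0.775 in
P − Ia = 5.380 − 0.775 = 29701/6450 ≈ 4.605 in (> 0, runoff occurs)
Q = (29701/6450)²/((29701/6450) + 500/129) = (882149401/41602500)/(54701/6450) = 882149401/352821450 in ≈ 2.500 in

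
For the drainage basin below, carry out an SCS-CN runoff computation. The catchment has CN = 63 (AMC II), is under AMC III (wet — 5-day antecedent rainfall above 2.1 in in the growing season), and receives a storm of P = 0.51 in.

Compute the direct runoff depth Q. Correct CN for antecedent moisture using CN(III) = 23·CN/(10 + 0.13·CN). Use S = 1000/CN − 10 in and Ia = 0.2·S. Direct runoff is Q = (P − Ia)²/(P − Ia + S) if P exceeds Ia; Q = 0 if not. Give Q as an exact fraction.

Q = 0 in ≈ 0.000 in

Adjust CN=63 to AMC III: 23·63/(10 + 0.13·63) → 1449 ÷ (1819/100) = 144900/1819 ≈ 79.659
Max retention: S = 1000/(144900/1819) − 10 = 3700/1449 in (≈ 2.553 in)
Initial abstraction Ia = S/5 = (3700/1449)/5 = 740/1449 ≈ 0.511 in
P = 0.510 ≤ Ia = 0.511 in: entire storm abstracted, Q = 0.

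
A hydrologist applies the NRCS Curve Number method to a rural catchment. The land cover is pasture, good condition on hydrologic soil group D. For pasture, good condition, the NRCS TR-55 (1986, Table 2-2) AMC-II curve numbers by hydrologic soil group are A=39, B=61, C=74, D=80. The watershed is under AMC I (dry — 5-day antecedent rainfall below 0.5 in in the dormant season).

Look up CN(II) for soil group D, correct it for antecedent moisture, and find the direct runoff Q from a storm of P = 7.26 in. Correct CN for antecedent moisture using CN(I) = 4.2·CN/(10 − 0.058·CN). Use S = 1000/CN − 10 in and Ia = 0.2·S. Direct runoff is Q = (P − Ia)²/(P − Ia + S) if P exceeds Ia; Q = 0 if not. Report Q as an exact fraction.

NRCS table: pasture, good condition, soil group D → CN(II) = 80
CN(I) from CN(II)=80: (4.2·80)/(10 − 0.058·80) = 4200/67 ≈ 62.687
Max retention: S = 1000/(4200/67) − 10 = 125/21 in (≈ 5.952 in)
Initial abstraction Ia = S/5 = (125/21)/5 = 25/21 ≈ 1.190 in
Since P=7.260 > Ia=1.190: effective rainfall P−Ia = 6373/1050 in
Q: (6373/1050)² ÷ (12623/1050) = 40615129/13254150 in (≈ 3.064 in)

Q = 40615129/13254150 in ≈ 3.064 in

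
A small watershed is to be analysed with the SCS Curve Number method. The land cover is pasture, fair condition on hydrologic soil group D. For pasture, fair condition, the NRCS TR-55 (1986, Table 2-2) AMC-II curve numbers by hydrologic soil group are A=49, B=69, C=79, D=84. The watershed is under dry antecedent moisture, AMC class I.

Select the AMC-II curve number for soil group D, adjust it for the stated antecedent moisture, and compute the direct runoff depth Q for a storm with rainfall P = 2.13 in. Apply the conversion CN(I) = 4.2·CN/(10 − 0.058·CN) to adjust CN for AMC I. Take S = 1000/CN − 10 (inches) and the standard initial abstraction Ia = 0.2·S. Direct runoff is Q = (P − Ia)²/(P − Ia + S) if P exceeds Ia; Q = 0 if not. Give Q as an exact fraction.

NRCS table: pasture, fair condition, soil group D → CN(II) = 84
CN(I) from CN(II)=84: (4.2·84)/(10 − 0.058·84) = 44100/641 ≈ 68.799
Max retention: S = 1000/(44100/641) − 10 = 2000/441 in (≈ 4.535 in)
Initial abstraction Ia = S/5 = (2000/441)/5 = 400/441 ≈ 0.907 in
Excess rainfall: 2.130 − 0.907 = 1.223 in; P > Ia so Q > 0
Q: (53933/44100)² ÷ (253933/44100) = 2908768489/11198445300 in (≈ 0.260 in)

Q = 2908768489/11198445300 in ≈ 0.260 in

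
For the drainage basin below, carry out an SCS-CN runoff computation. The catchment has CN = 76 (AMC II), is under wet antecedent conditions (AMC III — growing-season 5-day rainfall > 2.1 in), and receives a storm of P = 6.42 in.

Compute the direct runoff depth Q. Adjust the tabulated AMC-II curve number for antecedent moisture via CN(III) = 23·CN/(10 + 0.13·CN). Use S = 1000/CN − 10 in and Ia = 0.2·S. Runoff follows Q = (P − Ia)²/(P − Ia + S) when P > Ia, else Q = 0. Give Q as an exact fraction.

Wet (AMC III): CN(III) = 23·76/(10 + 0.13·76) = 1748/(497/25) = 43700/497 ≈ 87.928
Retention S: 1000/CN − 10 with CN=87.928 → S = 600/437 ≈ 1.373 in
Initial abstraction Ia = S/5 = (600/437)/5 = 120/437 ≈ 0.275 in
Since P=6.420 > Ia=0.275: effective rainfall P−Ia = 134277/21850 in
Q = (134277/21850)²/((134277/21850) + 600/437) = (18030312729/477422500)/(164277/21850) = 2003368081/398828050 in ≈ 5.023 in

Q = 2003368081/398828050 in ≈ 5.023 in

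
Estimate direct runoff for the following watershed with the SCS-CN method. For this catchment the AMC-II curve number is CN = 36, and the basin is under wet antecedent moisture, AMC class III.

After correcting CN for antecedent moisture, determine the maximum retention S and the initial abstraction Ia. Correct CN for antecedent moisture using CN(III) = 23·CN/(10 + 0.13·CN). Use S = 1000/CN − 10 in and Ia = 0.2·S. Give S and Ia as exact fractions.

Adjust CN=36 to AMC III: 23·36/(10 + 0.13·36) → 828 ÷ (367/25) = 20700/367 ≈ 56.403
Max retention: S = 1000/(20700/367) − 10 = 1600/207 in (≈ 7.729 in)
Initial abstraction Ia = S/5 = (1600/207)/5 = 320/207 ≈ 1.546 in

S = 1600/207 in ≈ 7.729 in; Ia = 320/207 in ≈ 1.546 in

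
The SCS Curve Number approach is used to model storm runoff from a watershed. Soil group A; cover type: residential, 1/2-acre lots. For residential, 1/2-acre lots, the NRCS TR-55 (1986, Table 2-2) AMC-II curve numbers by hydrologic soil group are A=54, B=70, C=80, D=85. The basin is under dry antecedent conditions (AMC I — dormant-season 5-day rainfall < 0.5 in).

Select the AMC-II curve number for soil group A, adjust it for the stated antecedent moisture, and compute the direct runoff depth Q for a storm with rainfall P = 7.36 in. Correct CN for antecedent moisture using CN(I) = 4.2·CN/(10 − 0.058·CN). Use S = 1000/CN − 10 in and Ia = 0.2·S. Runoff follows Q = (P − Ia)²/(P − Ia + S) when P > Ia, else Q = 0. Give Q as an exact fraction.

NRCS table: residential, 1/2-acre lots, soil group A → CN(II) = 54
Dry (AMC I): CN(I) = 4.2·54/(10 − 0.058·54) = (1134/5)/(1717/250) = 56700/1717 ≈ 33.023
Max retention: S = 1000/(56700/1717) − 10 = 11500/567 in (≈ 20.282 in)
Ia = 0.2·(11500/567) = 2300/567 in ≈ 4.056 in
Since P=7.360 > Ia=4.056: effective rainfall P−Ia = 46828/14175 in
Runoff Q = (P−Ia)²/(P−Ia+S) = (3.304)²/(3.304+20.282) = 518162/1119825 ≈ 0.463 in

Q = 518162/1119825 in ≈ 0.463 in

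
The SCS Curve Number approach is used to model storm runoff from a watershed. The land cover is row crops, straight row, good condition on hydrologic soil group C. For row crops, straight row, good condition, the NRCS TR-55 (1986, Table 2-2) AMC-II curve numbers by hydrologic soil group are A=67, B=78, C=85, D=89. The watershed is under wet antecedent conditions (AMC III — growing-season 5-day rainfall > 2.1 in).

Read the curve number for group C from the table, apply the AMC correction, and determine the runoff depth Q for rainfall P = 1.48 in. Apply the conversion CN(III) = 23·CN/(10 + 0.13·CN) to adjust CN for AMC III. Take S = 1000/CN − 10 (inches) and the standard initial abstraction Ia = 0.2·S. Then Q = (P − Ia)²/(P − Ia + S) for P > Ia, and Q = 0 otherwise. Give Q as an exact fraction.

Q = 168143089/200064925 in ≈ 0.840 in

NRCS table: row crops, straight row, good condition, soil group C → CN(II) = 85
CN(III) from CN(II)=85: (23·85)/(10 + 0.13·85) = 39100/421 ≈ 92.874
Retention S: 1000/CN − 10 with CN=92.874 → S = 300/391 ≈ 0.767 in
Initial abstraction Ia = S/5 = (300/391)/5 = 60/391 ≈ 0.153 in
P − Ia = 1.480 − 0.153 = 12967/9775 ≈ 1.327 in (> 0, runoff occurs)
Runoff Q = (P−Ia)²/(P−Ia+S) = (1.327)²/(1.327+0.767) = 168143089/200064925 ≈ 0.840 in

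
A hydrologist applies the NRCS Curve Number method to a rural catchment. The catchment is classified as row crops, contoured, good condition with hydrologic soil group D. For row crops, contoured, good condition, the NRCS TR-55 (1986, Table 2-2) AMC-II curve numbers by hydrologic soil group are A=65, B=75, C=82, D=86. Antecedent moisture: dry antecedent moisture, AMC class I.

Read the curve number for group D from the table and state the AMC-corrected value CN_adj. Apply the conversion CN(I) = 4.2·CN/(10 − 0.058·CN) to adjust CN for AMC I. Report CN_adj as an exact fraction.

NRCS table: row crops, contoured, good condition, soil group D → CN(II) = 86
Dry (AMC I): CN(I) = 4.2·86/(10 − 0.058·86) = (1806/5)/(1253/250) = 12900/179 ≈ 72.067

CN_adj = 12900/179 ≈ 72.067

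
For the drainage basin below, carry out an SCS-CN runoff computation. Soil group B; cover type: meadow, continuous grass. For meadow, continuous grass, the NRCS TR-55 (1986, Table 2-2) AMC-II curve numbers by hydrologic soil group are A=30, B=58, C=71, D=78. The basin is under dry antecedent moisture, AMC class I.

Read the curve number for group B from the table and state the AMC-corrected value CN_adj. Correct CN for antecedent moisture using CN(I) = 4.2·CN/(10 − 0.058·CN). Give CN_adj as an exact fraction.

NRCS table: meadow, continuous grass, soil group B → CN(II) = 58
Dry (AMC I): CN(I) = 4.2·58/(10 − 0.058·58) = (1218/5)/(1659/250) = 2900/79 ≈ 36.709

CN_adj = 2900/79 ≈ 36.709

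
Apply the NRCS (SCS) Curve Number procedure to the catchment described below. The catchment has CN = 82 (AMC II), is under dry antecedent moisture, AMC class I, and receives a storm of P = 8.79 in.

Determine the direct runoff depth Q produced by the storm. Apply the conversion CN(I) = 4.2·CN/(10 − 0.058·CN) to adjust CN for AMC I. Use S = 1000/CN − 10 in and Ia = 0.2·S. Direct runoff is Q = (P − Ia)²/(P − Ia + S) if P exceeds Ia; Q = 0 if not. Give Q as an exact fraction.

Dry (AMC I): CN(I) = 4.2·82/(10 − 0.058·82) = (1722/5)/(1311/250) = 28700/437 ≈ 65.675
Retention S: 1000/CN − 10 with CN=65.675 → S = 1500/287 ≈ 5.226 in
Initial abstraction Ia = S/5 = (1500/287)/5 = 300/287 ≈ 1.045 in
P − Ia = 8.790 − 1.045 = 222273/28700 ≈ 7.745 in (> 0, runoff occurs)
Runoff Q = (P−Ia)²/(P−Ia+S) = (7.745)²/(7.745+5.226) = 16468428843/3561411700 ≈ 4.624 in

Q = 16468428843/3561411700 in ≈ 4.624 in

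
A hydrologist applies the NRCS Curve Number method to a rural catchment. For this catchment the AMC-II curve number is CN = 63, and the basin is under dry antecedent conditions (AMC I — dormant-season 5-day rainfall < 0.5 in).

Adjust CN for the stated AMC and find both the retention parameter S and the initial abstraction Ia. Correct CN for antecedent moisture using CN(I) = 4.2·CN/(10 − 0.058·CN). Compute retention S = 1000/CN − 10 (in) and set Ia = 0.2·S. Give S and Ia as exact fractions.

Dry (AMC I): CN(I) = 4.2·63/(10 − 0.058·63) = (1323/5)/(3173/500) = 132300/3173 ≈ 41.696
S = 1000/(132300/3173) − 10 = 18500/1323 in ≈ 13.983 in
Ia = 0.2S: 0.2·13.983 = 2.797 in (exactly 3700/1323)

S = 18500/1323 in ≈ 13.983 in; Ia = 3700/1323 in ≈ 2.797 in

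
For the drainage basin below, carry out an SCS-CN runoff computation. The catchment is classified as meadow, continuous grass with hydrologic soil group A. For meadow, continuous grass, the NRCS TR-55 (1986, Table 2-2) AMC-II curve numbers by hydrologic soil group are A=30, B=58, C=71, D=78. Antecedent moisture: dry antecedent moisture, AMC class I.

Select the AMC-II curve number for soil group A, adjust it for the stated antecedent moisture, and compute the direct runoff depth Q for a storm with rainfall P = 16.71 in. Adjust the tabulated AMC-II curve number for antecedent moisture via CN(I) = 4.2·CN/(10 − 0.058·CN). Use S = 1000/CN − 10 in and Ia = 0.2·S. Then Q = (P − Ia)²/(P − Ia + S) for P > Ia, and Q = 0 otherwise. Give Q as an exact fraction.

NRCS table: meadow, continuous grass, soil group A → CN(II) = 30
Dry (AMC I): CN(I) = 4.2·30/(10 − 0.058·30) = 126/(413/50) = 900/59 ≈ 15.254
Retention S: 1000/CN − 10 with CN=15.254 → S = 500/9 ≈ 55.556 in
Ia = 0.2S: 0.2·55.556 = 11.111 in (exactly 100/9)
P − Ia = 16.710 − 11.111 = 5039/900 ≈ 5.599 in (> 0, runoff occurs)
Q: (5039/900)² ÷ (55039/900) = 25391521/49535100 in (≈ 0.513 in)

Q = 25391521/49535100 in ≈ 0.513 in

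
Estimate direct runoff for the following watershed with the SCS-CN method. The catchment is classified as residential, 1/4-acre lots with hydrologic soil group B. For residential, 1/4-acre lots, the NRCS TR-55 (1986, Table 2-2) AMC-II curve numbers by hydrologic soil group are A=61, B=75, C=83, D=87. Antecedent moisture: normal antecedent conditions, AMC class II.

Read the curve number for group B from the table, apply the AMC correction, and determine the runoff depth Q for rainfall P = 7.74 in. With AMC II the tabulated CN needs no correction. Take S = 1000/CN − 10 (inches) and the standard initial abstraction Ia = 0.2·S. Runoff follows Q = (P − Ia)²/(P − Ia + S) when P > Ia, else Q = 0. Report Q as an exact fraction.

Q = 1125721/234150 in ≈ 4.808 in

NRCS table: residential, 1/4-acre lots, soil group B → CN(II) = 75
Average conditions: CN = 75 (no AMC adjustment).
S = 1000/75 − 10 = 10/3 in ≈ 3.333 in
Ia = 0.2S: 0.2·3.333 = 0.667 in (exactly 2/3)
P − Ia = 7.740 − 0.667 = 1061/150 ≈ 7.073 in (> 0, runoff occurs)
Q: (1061/150)² ÷ (1561/150) = 1125721/234150 in (≈ 4.808 in)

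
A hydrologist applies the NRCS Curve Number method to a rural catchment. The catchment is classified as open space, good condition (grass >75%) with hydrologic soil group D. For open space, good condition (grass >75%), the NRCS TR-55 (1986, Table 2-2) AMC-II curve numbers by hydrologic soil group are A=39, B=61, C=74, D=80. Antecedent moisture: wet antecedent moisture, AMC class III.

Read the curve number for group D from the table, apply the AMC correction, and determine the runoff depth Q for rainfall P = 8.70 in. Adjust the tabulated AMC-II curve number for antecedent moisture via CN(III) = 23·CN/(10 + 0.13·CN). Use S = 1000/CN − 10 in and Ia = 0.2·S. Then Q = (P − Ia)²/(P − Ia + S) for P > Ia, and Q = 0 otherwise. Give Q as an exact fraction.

Q = 3806401/506230 in ≈ 7.519 in

NRCS table: open space, good condition (grass >75%), soil group D → CN(II) = 80
Wet (AMC III): CN(III) = 23·80/(10 + 0.13·80) = 1840/(102/5) = 4600/51 ≈ 90.196
Retention S: 1000/CN − 10 with CN=90.196 → S = 25/23 ≈ 1.087 in
Ia = 0.2·(25/23) = 5/23 in ≈ 0.217 in
P − Ia = 8.700 − 0.217 = 1951/230 ≈ 8.483 in (> 0, runoff occurs)
Runoff Q = (P−Ia)²/(P−Ia+S) = (8.483)²/(8.483+1.087) = 3806401/506230 ≈ 7.519 in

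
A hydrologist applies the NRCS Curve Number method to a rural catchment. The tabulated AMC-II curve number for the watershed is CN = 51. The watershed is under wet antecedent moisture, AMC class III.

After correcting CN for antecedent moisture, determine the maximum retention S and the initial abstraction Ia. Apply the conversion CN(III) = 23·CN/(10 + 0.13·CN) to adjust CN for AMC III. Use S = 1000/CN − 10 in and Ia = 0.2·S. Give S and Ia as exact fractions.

CN(III) from CN(II)=51: (23·51)/(10 + 0.13·51) = 117300/1663 ≈ 70.535
Max retention: S = 1000/(117300/1663) − 10 = 4900/1173 in (≈ 4.177 in)
Initial abstraction Ia = S/5 = (4900/1173)/5 = 980/1173 ≈ 0.835 in

S = 4900/1173 in ≈ 4.177 in; Ia = 980/1173 in ≈ 0.835 in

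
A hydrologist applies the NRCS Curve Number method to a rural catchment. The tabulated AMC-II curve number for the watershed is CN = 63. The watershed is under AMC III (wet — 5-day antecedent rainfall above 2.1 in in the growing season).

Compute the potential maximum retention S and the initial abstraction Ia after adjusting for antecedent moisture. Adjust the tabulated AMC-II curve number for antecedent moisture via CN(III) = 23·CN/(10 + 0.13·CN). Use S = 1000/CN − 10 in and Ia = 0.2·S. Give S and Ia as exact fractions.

S = 3700/1449 in ≈ 2.553 in; Ia = 740/1449 in ≈ 0.511 in

CN(III) from CN(II)=63: (23·63)/(10 + 0.13·63) = 144900/1819 ≈ 79.659
Retention S: 1000/CN − 10 with CN=79.659 → S = 3700/1449 ≈ 2.553 in
Initial abstraction Ia = S/5 = (3700/1449)/5 = 740/1449 ≈ 0.511 in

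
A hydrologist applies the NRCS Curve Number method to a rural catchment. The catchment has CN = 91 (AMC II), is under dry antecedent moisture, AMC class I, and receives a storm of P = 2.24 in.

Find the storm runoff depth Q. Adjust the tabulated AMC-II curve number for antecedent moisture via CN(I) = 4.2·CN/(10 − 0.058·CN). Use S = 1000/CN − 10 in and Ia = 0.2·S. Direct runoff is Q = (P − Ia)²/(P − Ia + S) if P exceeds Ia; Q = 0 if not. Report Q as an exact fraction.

Q = 99207698/130728325 in ≈ 0.759 in

CN(I) from CN(II)=91: (4.2·91)/(10 − 0.058·91) = 63700/787 ≈ 80.940
Max retention: S = 1000/(63700/787) − 10 = 1500/637 in (≈ 2.355 in)
Initial abstraction Ia = S/5 = (1500/637)/5 = 300/637 ≈ 0.471 in
P − Ia = 2.240 − 0.471 = 28172/15925 ≈ 1.769 in (> 0, runoff occurs)
Q: (28172/15925)² ÷ (65672/15925) = 99207698/130728325 in (≈ 0.759 in)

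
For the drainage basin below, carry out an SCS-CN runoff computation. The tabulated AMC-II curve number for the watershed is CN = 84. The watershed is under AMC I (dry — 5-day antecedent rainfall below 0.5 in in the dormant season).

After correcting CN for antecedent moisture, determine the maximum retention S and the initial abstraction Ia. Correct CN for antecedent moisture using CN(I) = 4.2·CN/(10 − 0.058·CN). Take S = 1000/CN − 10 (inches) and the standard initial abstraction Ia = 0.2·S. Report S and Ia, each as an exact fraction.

CN(I) from CN(II)=84: (4.2·84)/(10 − 0.058·84) = 44100/641 ≈ 68.799
Retention S: 1000/CN − 10 with CN=68.799 → S = 2000/441 ≈ 4.535 in
Ia = 0.2·(2000/441) = 400/441 in ≈ 0.907 in

S = 2000/441 in ≈ 4.535 in; Ia = 400/441 in ≈ 0.907 in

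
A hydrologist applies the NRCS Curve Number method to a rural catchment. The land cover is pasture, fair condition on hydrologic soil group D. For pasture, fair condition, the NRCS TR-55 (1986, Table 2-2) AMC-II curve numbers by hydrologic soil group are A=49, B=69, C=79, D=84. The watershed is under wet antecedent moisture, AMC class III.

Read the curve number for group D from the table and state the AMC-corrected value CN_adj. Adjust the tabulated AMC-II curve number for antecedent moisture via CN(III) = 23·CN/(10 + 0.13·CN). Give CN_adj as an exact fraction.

NRCS table: pasture, fair condition, soil group D → CN(II) = 84
Adjust CN=84 to AMC III: 23·84/(10 + 0.13·84) → 1932 ÷ (523/25) = 48300/523 ≈ 92.352

CN_adj = 48300/523 ≈ 92.352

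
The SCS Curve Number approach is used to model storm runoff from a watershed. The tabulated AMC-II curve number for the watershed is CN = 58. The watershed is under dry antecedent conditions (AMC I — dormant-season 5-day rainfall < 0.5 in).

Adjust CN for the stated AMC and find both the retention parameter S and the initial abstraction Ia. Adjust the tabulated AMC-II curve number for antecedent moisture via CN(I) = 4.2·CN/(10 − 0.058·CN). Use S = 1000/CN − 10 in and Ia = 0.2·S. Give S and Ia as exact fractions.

Adjust CN=58 to AMC I: 4.2·58/(10 − 0.058·58) → (1218/5) ÷ (1659/250) = 2900/79 ≈ 36.709
S = 1000/(2900/79) − 10 = 500/29 in ≈ 17.241 in
Ia = 0.2S: 0.2·17.241 = 3.448 in (exactly 100/29)

S = 500/29 in ≈ 17.241 in; Ia = 100/29 in ≈ 3.448 in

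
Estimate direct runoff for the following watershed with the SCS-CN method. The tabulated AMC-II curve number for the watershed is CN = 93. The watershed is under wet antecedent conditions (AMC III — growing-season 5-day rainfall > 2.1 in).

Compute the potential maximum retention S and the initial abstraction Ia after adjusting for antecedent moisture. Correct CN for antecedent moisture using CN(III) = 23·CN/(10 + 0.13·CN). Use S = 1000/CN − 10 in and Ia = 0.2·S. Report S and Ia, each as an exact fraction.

S = 700/2139 in ≈ 0.327 in; Ia = 140/2139 in ≈ 0.065 in

Wet (AMC III): CN(III) = 23·93/(10 + 0.13·93) = 2139/(2209/100) = 213900/2209 ≈ 96.831
S = 1000/(213900/2209) − 10 = 700/2139 in ≈ 0.327 in
Ia = 0.2S: 0.2·0.327 = 0.065 in (exactly 140/2139)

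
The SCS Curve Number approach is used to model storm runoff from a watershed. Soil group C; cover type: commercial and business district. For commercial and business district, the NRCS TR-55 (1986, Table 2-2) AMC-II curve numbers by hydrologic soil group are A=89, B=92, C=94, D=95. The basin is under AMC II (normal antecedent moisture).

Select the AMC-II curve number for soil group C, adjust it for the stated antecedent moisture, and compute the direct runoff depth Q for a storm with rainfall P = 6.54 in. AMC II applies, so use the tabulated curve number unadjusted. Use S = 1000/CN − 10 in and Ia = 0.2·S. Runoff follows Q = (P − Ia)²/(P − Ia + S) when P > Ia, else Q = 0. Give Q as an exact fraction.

Q = 25230529/4326350 in ≈ 5.832 in

NRCS table: commercial and business district, soil group C → CN(II) = 94
Average conditions: CN = 94 (no AMC adjustment).
S = 1000/94 − 10 = 30/47 in ≈ 0.638 in
Ia = 0.2·(30/47) = 6/47 in ≈ 0.128 in
Since P=6.540 > Ia=0.128: effective rainfall P−Ia = 15069/2350 in
Q: (15069/2350)² ÷ (16569/2350) = 25230529/4326350 in (≈ 5.832 in)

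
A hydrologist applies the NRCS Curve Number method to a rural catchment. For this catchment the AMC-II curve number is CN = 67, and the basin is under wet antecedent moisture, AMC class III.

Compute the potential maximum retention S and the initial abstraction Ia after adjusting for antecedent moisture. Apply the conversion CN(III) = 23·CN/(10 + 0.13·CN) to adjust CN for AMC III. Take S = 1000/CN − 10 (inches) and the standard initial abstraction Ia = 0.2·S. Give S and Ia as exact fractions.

S = 3300/1541 in ≈ 2.141 in; Ia = 660/1541 in ≈ 0.428 in

Wet (AMC III): CN(III) = 23·67/(10 + 0.13·67) = 1541/(1871/100) = 154100/1871 ≈ 82.362
Retention S: 1000/CN − 10 with CN=82.362 → S = 3300/1541 ≈ 2.141 in
Ia = 0.2S: 0.2·2.141 = 0.428 in (exactly 660/1541)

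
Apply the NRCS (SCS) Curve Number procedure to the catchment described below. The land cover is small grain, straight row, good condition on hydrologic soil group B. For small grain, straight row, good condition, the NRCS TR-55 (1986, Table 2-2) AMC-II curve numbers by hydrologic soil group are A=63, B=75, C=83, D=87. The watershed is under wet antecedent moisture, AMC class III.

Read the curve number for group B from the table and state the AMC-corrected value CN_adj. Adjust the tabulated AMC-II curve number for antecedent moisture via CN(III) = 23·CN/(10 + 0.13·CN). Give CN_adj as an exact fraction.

NRCS table: small grain, straight row, good condition, soil group B → CN(II) = 75
CN(III) from CN(II)=75: (23·75)/(10 + 0.13·75) = 6900/79 ≈ 87.342

CN_adj = 6900/79 ≈ 87.342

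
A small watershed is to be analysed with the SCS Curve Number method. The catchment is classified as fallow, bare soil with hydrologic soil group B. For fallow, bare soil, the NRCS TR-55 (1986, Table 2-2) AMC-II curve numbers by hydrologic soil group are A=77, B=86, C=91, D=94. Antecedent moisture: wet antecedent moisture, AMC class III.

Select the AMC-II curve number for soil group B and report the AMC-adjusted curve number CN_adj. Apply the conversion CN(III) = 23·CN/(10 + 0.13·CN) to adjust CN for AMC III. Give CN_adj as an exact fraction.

NRCS table: fallow, bare soil, soil group B → CN(II) = 86
Wet (AMC III): CN(III) = 23·86/(10 + 0.13·86) = 1978/(1059/50) = 98900/1059 ≈ 93.390

CN_adj = 98900/1059 ≈ 93.390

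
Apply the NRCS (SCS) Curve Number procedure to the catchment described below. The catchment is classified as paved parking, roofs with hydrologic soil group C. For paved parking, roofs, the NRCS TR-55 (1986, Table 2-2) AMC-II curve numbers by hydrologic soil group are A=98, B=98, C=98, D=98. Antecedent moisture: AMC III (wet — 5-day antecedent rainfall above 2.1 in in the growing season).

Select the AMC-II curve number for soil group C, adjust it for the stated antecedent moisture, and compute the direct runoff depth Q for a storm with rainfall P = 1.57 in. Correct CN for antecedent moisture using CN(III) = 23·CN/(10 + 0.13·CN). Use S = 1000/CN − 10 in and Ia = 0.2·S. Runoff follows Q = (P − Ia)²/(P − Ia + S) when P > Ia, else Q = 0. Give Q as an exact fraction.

NRCS table: paved parking, roofs, soil group C → CN(II) = 98
Wet (AMC III): CN(III) = 23·98/(10 + 0.13·98) = 2254/(1137/50) = 112700/1137 ≈ 99.120
S = 1000/(112700/1137) − 10 = 100/1127 in ≈ 0.089 in
Ia = 0.2·(100/1127) = 20/1127 in ≈ 0.018 in
Excess rainfall: 1.570 − 0.018 = 1.552 in; P > Ia so Q > 0
Q = (174939/112700)²/((174939/112700) + 100/1127) = (30603653721/12701290000)/(184939/112700) = 30603653721/20842625300 in ≈ 1.468 in

Q = 30603653721/20842625300 in ≈ 1.468 in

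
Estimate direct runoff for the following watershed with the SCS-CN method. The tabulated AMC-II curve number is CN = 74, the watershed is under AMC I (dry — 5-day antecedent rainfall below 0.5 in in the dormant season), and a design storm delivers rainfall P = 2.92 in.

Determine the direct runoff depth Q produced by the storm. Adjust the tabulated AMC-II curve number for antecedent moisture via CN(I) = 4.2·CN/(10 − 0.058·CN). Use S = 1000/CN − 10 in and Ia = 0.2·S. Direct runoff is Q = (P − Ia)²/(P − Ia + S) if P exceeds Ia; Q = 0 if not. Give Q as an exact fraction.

Q = 586656841/3627055425 in ≈ 0.162 in

Adjust CN=74 to AMC I: 4.2·74/(10 − 0.058·74) → (1554/5) ÷ (1427/250) = 77700/1427 ≈ 54.450
S = 1000/(77700/1427) − 10 = 6500/777 in ≈ 8.366 in
Ia = 0.2S: 0.2·8.366 = 1.673 in (exactly 1300/777)
P − Ia = 2.920 − 1.673 = 24221/19425 ≈ 1.247 in (> 0, runoff occurs)
Q = (24221/19425)²/((24221/19425) + 6500/777) = (586656841/377330625)/(186721/19425) = 586656841/3627055425 in ≈ 0.162 in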